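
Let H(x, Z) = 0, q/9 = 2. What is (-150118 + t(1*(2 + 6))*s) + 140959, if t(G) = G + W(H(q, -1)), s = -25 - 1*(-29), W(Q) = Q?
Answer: -9127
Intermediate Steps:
q = 18 (q = 9*2 = 18)
s = 4 (s = -25 + 29 = 4)
t(G) = G (t(G) = G + 0 = G)
(-150118 + t(1*(2 + 6))*s) + 140959 = (-150118 + (1*(2 + 6))*4) + 140959 = (-150118 + (1*8)*4) + 140959 = (-150118 + 8*4) + 140959 = (-150118 + 32) + 140959 = -150086 + 140959 = -9127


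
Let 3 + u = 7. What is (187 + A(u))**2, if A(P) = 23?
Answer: 44100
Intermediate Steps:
u = 4 (u = -3 + 7 = 4)
(187 + A(u))**2 = (187 + 23)**2 = 210**2 = 44100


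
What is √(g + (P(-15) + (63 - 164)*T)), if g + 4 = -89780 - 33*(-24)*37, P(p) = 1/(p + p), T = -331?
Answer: I*√24344130/30 ≈ 164.47*I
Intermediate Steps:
P(p) = 1/(2*p)
g = -60480 (g = -4 + (-89780 - 33*(-24)*37) = -4 + (-89780 + 792*37) = -4 + (-89780 + 29304) = -4 - 60476 = -60480)
√(g + (P(-15) + (63 - 164)*T)) = √(-60480 + ((½)/(-15) + (63 - 164)*(-331))) = √(-60480 + ((½)*(-1/15) - 101*(-331))) = √(-60480 + (-1/30 + 33431)) = √(-60480 + 1002929/30) = √(-811471/30) = I*√24344130/30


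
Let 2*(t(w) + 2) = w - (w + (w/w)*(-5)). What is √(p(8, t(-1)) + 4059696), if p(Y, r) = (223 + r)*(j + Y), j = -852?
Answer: 3*√430118 ≈ 1967.5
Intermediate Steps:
t(w) = ½ (t(w) = -2 + (w - (w + (w/w)*(-5)))/2 = -2 + (w - (w + 1*(-5)))/2 = -2 + (w - (w - 5))/2 = -2 + (w - (-5 + w))/2 = -2 + (w + (5 - w))/2 = -2 + (½)*5 = -2 + 5/2 = ½)
p(Y, r) = (-852 + Y)*(223 + r) (p(Y, r) = (223 + r)*(-852 + Y) = (-852 + Y)*(223 + r))
√(p(8, t(-1)) + 4059696) = √((-189996 - 852*½ + 223*8 + 8*(½)) + 4059696) = √((-189996 - 426 + 1784 + 4) + 4059696) = √(-188634 + 4059696) = √3871062 = 3*√430118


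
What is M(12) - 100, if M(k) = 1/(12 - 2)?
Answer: -999/10 ≈ -99.900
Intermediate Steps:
M(k) = ⅒ (M(k) = 1/10 = ⅒)
M(12) - 100 = ⅒ - 100 = -999/10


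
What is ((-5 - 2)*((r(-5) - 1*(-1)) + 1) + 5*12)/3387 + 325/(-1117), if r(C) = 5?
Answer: -1088488/3783279 ≈ -0.28771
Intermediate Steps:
((-5 - 2)*((r(-5) - 1*(-1)) + 1) + 5*12)/3387 + 325/(-1117) = ((-5 - 2)*((5 - 1*(-1)) + 1) + 5*12)/3387 + 325/(-1117) = (-7*((5 + 1) + 1) + 60)*(1/3387) + 325*(-1/1117) = (-7*(6 + 1) + 60)*(1/3387) - 325/1117 = (-7*7 + 60)*(1/3387) - 325/1117 = (-49 + 60)*(1/3387) - 325/1117 = 11*(1/3387) - 325/1117 = 11/3387 - 325/1117 = -1088488/3783279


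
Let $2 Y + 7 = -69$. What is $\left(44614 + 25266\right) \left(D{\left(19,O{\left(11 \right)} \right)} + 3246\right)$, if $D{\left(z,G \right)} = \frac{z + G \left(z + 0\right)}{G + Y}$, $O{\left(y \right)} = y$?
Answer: $\frac{2036163440}{9} \approx 2.2624 \cdot 10^{8}$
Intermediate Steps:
$Y = -38$ ($Y = - \frac{7}{2} + \frac{1}{2} \left(-69\right) = - \frac{7}{2} - \frac{69}{2} = -38$)
$D{\left(z,G \right)} = \frac{z + G z}{-38 + G}$ ($D{\left(z,G \right)} = \frac{z + G \left(z + 0\right)}{G - 38} = \frac{z + G z}{-38 + G}$)
$\left(44614 + 25266\right) \left(D{\left(19,O{\left(11 \right)} \right)} + 3246\right) = \left(44614 + 25266\right) \left(\frac{19 \left(1 + 11\right)}{-38 + 11} + 3246\right) = 69880 \left(19 \frac{1}{-27} \cdot 12 + 3246\right) = 69880 \left(19 \left(- \frac{1}{27}\right) 12 + 3246\right) = 69880 \left(- \frac{76}{9} + 3246\right) = 69880 \cdot \frac{29138}{9} = \frac{2036163440}{9}$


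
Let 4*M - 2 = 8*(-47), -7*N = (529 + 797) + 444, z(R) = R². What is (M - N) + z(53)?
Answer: 41557/14 ≈ 2968.4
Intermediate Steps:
N = -1770/7 (N = -((529 + 797) + 444)/7 = -(1326 + 444)/7 = -⅐*1770 = -1770/7 ≈ -252.86)
M = -187/2 (M = ½ + (8*(-47))/4 = ½ + (¼)*(-376) = ½ - 94 = -187/2 ≈ -93.500)
(M - N) + z(53) = (-187/2 - 1*(-1770/7)) + 53² = (-187/2 + 1770/7) + 2809 = 2231/14 + 2809 = 41557/14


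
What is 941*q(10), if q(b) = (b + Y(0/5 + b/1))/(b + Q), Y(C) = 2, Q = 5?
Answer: 3764/5 ≈ 752.80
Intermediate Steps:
q(b) = (2 + b)/(5 + b) (q(b) = (b + 2)/(b + 5) = (2 + b)/(5 + b))
941*q(10) = 941*((2 + 10)/(5 + 10)) = 941*(12/15) = 941*((1/15)*12) = 941*(⅘) = 3764/5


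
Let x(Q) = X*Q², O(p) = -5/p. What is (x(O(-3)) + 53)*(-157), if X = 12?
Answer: -40663/3 ≈ -13554.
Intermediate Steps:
x(Q) = 12*Q²
(x(O(-3)) + 53)*(-157) = (12*(-5/(-3))² + 53)*(-157) = (12*(-5*(-⅓))² + 53)*(-157) = (12*(5/3)² + 53)*(-157) = (12*(25/9) + 53)*(-157) = (100/3 + 53)*(-157) = (259/3)*(-157) = -40663/3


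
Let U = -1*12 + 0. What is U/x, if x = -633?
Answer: 4/211 ≈ 0.018957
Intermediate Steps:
U = -12 (U = -12 + 0 = -12)
U/x = -12/(-633) = -12*(-1/633) = 4/211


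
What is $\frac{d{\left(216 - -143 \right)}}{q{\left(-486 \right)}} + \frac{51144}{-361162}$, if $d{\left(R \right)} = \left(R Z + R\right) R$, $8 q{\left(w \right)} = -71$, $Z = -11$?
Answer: $\frac{1861874973268}{12821251} \approx 1.4522 \cdot 10^{5}$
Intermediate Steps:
$q{\left(w \right)} = - \frac{71}{8}$ ($q{\left(w \right)} = \frac{1}{8} \left(-71\right) = - \frac{71}{8}$)
$d{\left(R \right)} = - 10 R^{2}$ ($d{\left(R \right)} = \left(R \left(-11\right) + R\right) R = \left(- 11 R + R\right) R = - 10 R R = - 10 R^{2}$)
$\frac{d{\left(216 - -143 \right)}}{q{\left(-486 \right)}} + \frac{51144}{-361162} = \frac{\left(-10\right) \left(216 - -143\right)^{2}}{- \frac{71}{8}} + \frac{51144}{-361162} = - 10 \left(216 + 143\right)^{2} \left(- \frac{8}{71}\right) + 51144 \left(- \frac{1}{361162}\right) = - 10 \cdot 359^{2} \left(- \frac{8}{71}\right) - \frac{25572}{180581} = \left(-10\right) 128881 \left(- \frac{8}{71}\right) - \frac{25572}{180581} = \left(-1288810\right) \left(- \frac{8}{71}\right) - \frac{25572}{180581} = \frac{10310480}{71} - \frac{25572}{180581} = \frac{1861874973268}{12821251}$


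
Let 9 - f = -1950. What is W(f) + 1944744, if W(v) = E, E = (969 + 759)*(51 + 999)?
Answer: 3759144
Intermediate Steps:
f = 1959 (f = 9 - 1*(-1950) = 9 + 1950 = 1959)
E = 1814400 (E = 1728*1050 = 1814400)
W(v) = 1814400
W(f) + 1944744 = 1814400 + 1944744 = 3759144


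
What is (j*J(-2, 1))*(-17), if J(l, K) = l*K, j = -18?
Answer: -612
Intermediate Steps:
J(l, K) = K*l
(j*J(-2, 1))*(-17) = -18*(-2)*(-17) = 36*(-17) = -612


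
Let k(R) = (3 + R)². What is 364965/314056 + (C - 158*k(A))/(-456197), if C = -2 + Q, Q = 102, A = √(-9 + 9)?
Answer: 166911120137/143271405032 ≈ 1.1650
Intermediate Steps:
A = 0 (A = √0 = 0)
C = 100 (C = -2 + 102 = 100)
364965/314056 + (C - 158*k(A))/(-456197) = 364965/314056 + (100 - 158*(3 + 0)²)/(-456197) = 364965*(1/314056) + (100 - 158*3²)*(-1/456197) = 364965/314056 + (100 - 158*9)*(-1/456197) = 364965/314056 + (100 - 1422)*(-1/456197) = 364965/314056 - 1322*(-1/456197) = 364965/314056 + 1322/456197 = 166911120137/143271405032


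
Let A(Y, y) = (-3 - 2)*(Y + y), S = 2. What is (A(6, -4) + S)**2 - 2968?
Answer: -2904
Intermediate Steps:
A(Y, y) = -5*Y - 5*y (A(Y, y) = -5*(Y + y) = -5*Y - 5*y)
(A(6, -4) + S)**2 - 2968 = ((-5*6 - 5*(-4)) + 2)**2 - 2968 = ((-30 + 20) + 2)**2 - 2968 = (-10 + 2)**2 - 2968 = (-8)**2 - 2968 = 64 - 2968 = -2904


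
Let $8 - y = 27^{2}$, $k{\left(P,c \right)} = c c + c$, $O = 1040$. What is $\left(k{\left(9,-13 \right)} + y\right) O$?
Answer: $-587600$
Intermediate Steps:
$k{\left(P,c \right)} = c + c^{2}$ ($k{\left(P,c \right)} = c^{2} + c = c + c^{2}$)
$y = -721$ ($y = 8 - 27^{2} = 8 - 729 = -721$)
$\left(k{\left(9,-13 \right)} + y\right) O = \left(- 13 \left(1 - 13\right) - 721\right) 1040 = \left(\left(-13\right) \left(-12\right) - 721\right) 1040 = \left(156 - 721\right) 1040 = \left(-565\right) 1040 = -587600$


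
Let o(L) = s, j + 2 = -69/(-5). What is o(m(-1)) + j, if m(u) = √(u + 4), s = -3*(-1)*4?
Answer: 119/5 ≈ 23.800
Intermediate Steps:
s = 12 (s = 3*4 = 12)
m(u) = √(4 + u)
j = 59/5 (j = -2 - 69/(-5) = -2 - ⅕*(-69) = -2 + 69/5 = 59/5 ≈ 11.800)
o(L) = 12
o(m(-1)) + j = 12 + 59/5 = 119/5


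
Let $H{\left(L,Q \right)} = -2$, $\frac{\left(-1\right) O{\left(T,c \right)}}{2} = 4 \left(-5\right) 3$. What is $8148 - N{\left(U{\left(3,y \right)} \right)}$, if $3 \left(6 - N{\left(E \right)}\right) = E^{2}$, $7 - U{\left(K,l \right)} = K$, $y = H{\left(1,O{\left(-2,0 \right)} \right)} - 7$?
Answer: $\frac{24442}{3} \approx 8147.3$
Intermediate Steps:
$O{\left(T,c \right)} = 120$ ($O{\left(T,c \right)} = - 2 \cdot 4 \left(-5\right) 3 = - 2 \left(\left(-20\right) 3\right) = \left(-2\right) \left(-60\right) = 120$)
$y = -9$ ($y = -2 - 7 = -9$)
$U{\left(K,l \right)} = 7 - K$
$N{\left(E \right)} = 6 - \frac{E^{2}}{3}$
$8148 - N{\left(U{\left(3,y \right)} \right)} = 8148 - \left(6 - \frac{\left(7 - 3\right)^{2}}{3}\right) = 8148 - \left(6 - \frac{4^{2}}{3}\right) = 8148 - \left(6 - \frac{16}{3}\right) = 8148 - \frac{2}{3} = \frac{24442}{3}$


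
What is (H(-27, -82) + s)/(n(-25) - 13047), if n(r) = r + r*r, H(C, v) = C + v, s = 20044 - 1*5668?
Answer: -14267/12447 ≈ -1.1462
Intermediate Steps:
s = 14376 (s = 20044 - 5668 = 14376)
n(r) = r + r²
(H(-27, -82) + s)/(n(-25) - 13047) = ((-27 - 82) + 14376)/(-25*(1 - 25) - 13047) = (-109 + 14376)/(-25*(-24) - 13047) = 14267/(600 - 13047) = 14267/(-12447) = 14267*(-1/12447) = -14267/12447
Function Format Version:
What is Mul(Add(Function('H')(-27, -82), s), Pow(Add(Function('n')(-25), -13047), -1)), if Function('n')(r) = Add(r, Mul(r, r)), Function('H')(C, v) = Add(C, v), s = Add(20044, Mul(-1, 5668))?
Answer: Rational(-14267, 12447) ≈ -1.1462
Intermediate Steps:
s = 14376 (s = Add(20044, -5668) = 14376)
Function('n')(r) = Add(r, Pow(r, 2))
Mul(Add(Function('H')(-27, -82), s), Pow(Add(Function('n')(-25), -13047), -1)) = Mul(Add(Add(-27, -82), 14376), Pow(Add(Mul(-25, Add(1, -25)), -13047), -1)) = Mul(Add(-109, 14376), Pow(Add(Mul(-25, -24), -13047), -1)) = Mul(14267, Pow(Add(600, -13047), -1)) = Mul(14267, Pow(-12447, -1)) = Mul(14267, Rational(-1, 12447)) = Rational(-14267, 12447)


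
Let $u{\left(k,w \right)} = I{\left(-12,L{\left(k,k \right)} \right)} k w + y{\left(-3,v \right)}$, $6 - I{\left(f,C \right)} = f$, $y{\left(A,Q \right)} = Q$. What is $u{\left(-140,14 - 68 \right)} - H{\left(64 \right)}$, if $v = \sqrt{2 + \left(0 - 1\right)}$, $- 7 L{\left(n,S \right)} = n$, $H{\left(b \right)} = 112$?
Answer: $135969$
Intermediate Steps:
$L{\left(n,S \right)} = - \frac{n}{7}$
$v = 1$ ($v = \sqrt{2 - 1} = \sqrt{1} = 1$)
$I{\left(f,C \right)} = 6 - f$
$u{\left(k,w \right)} = 1 + 18 k w$ ($u{\left(k,w \right)} = \left(6 - -12\right) k w + 1 = \left(6 + 12\right) k w + 1 = 18 k w + 1 = 1 + 18 k w$)
$u{\left(-140,14 - 68 \right)} - H{\left(64 \right)} = \left(1 + 18 \left(-140\right) \left(14 - 68\right)\right) - 112 = \left(1 + 18 \left(-140\right) \left(-54\right)\right) - 112 = \left(1 + 136080\right) - 112 = 136081 - 112 = 135969$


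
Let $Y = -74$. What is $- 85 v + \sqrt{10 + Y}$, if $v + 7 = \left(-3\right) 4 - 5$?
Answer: $2040 + 8 i \approx 2040.0 + 8.0 i$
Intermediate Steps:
$v = -24$ ($v = -7 - 17 = -24$)
$- 85 v + \sqrt{10 + Y} = \left(-85\right) \left(-24\right) + \sqrt{10 - 74} = 2040 + \sqrt{-64} = 2040 + 8 i$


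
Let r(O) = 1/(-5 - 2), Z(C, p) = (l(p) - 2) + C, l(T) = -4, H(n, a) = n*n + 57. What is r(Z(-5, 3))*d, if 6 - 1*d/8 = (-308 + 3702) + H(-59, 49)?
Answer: 55408/7 ≈ 7915.4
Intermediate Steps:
H(n, a) = 57 + n² (H(n, a) = n² + 57 = 57 + n²)
Z(C, p) = -6 + C (Z(C, p) = (-4 - 2) + C = -6 + C)
d = -55408 (d = 48 - 8*((-308 + 3702) + (57 + (-59)²)) = 48 - 8*(3394 + (57 + 3481)) = 48 - 8*(3394 + 3538) = 48 - 8*6932 = 48 - 55456 = -55408)
r(O) = -⅐ (r(O) = 1/(-7) = -⅐)
r(Z(-5, 3))*d = -⅐*(-55408) = 55408/7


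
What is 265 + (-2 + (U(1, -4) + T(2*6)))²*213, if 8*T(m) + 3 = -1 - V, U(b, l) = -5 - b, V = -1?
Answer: 973117/64 ≈ 15205.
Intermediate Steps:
T(m) = -3/8 (T(m) = -3/8 + (-1 - 1*(-1))/8 = -3/8 + (-1 + 1)/8 = -3/8 + (⅛)*0 = -3/8 + 0 = -3/8)
265 + (-2 + (U(1, -4) + T(2*6)))²*213 = 265 + (-2 + ((-5 - 1*1) - 3/8))²*213 = 265 + (-2 + ((-5 - 1) - 3/8))²*213 = 265 + (-2 + (-6 - 3/8))²*213 = 265 + (-2 - 51/8)²*213 = 265 + (-67/8)²*213 = 265 + (4489/64)*213 = 265 + 956157/64 = 973117/64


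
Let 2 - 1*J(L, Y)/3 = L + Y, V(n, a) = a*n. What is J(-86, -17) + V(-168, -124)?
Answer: 21147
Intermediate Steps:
J(L, Y) = 6 - 3*L - 3*Y (J(L, Y) = 6 - 3*(L + Y) = 6 + (-3*L - 3*Y) = 6 - 3*L - 3*Y)
J(-86, -17) + V(-168, -124) = (6 - 3*(-86) - 3*(-17)) - 124*(-168) = (6 + 258 + 51) + 20832 = 315 + 20832 = 21147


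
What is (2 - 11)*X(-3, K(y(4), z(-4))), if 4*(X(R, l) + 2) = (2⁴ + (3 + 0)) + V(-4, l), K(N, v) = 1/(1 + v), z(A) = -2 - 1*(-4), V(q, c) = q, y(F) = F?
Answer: -63/4 ≈ -15.750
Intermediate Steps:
z(A) = 2 (z(A) = -2 + 4 = 2)
X(R, l) = 7/4 (X(R, l) = -2 + ((2⁴ + (3 + 0)) - 4)/4 = -2 + ((16 + 3) - 4)/4 = -2 + (19 - 4)/4 = -2 + (¼)*15 = -2 + 15/4 = 7/4)
(2 - 11)*X(-3, K(y(4), z(-4))) = (2 - 11)*(7/4) = -9*7/4 = -63/4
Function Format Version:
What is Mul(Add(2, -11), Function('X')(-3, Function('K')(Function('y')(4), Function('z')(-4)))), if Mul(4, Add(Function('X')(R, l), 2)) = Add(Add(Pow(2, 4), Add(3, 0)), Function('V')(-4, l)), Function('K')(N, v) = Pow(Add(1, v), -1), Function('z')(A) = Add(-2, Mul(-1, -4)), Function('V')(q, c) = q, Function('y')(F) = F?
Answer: Rational(-63, 4) ≈ -15.750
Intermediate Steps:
Function('z')(A) = 2 (Function('z')(A) = Add(-2, 4) = 2)
Function('X')(R, l) = Rational(7, 4) (Function('X')(R, l) = Add(-2, Mul(Rational(1, 4), Add(Add(Pow(2, 4), Add(3, 0)), -4))) = Add(-2, Mul(Rational(1, 4), Add(Add(16, 3), -4))) = Add(-2, Mul(Rational(1, 4), Add(19, -4))) = Add(-2, Mul(Rational(1, 4), 15)) = Add(-2, Rational(15, 4)) = Rational(7, 4))
Mul(Add(2, -11), Function('X')(-3, Function('K')(Function('y')(4), Function('z')(-4)))) = Mul(Add(2, -11), Rational(7, 4)) = Mul(-9, Rational(7, 4)) = Rational(-63, 4)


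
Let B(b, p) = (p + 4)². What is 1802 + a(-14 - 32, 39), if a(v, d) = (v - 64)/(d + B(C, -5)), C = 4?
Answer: 7197/4 ≈ 1799.3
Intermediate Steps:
B(b, p) = (4 + p)²
a(v, d) = (-64 + v)/(1 + d) (a(v, d) = (v - 64)/(d + (4 - 5)²) = (-64 + v)/(d + (-1)²) = (-64 + v)/(d + 1) = (-64 + v)/(1 + d))
1802 + a(-14 - 32, 39) = 1802 + (-64 + (-14 - 32))/(1 + 39) = 1802 + (-64 - 46)/40 = 1802 + (1/40)*(-110) = 1802 - 11/4 = 7197/4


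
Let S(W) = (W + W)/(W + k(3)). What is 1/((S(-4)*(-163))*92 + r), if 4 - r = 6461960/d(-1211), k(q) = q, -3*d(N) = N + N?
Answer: -1211/154969344 ≈ -7.8145e-6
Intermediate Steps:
d(N) = -2*N/3 (d(N) = -(N + N)/3 = -2*N/3)
S(W) = 2*W/(3 + W) (S(W) = (W + W)/(W + 3) = (2*W)/(3 + W) = 2*W/(3 + W))
r = -9688096/1211 (r = 4 - 6461960/((-⅔*(-1211))) = 4 - 6461960/2422/3 = 4 - 6461960*3/2422 = 4 - 1*9692940/1211 = 4 - 9692940/1211 = -9688096/1211 ≈ -8000.1)
1/((S(-4)*(-163))*92 + r) = 1/(((2*(-4)/(3 - 4))*(-163))*92 - 9688096/1211) = 1/(((2*(-4)/(-1))*(-163))*92 - 9688096/1211) = 1/(((2*(-4)*(-1))*(-163))*92 - 9688096/1211) = 1/((8*(-163))*92 - 9688096/1211) = 1/(-1304*92 - 9688096/1211) = 1/(-119968 - 9688096/1211) = 1/(-154969344/1211) = -1211/154969344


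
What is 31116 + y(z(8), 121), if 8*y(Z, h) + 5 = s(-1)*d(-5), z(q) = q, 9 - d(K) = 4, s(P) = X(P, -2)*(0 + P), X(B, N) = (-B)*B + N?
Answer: 124469/4 ≈ 31117.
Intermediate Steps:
X(B, N) = N - B² (X(B, N) = -B² + N = N - B²)
s(P) = P*(-2 - P²) (s(P) = (-2 - P²)*(0 + P) = (-2 - P²)*P = P*(-2 - P²))
d(K) = 5 (d(K) = 9 - 1*4 = 9 - 4 = 5)
y(Z, h) = 5/4 (y(Z, h) = -5/8 + (-1*(-1)*(2 + (-1)²)*5)/8 = -5/8 + (-1*(-1)*(2 + 1)*5)/8 = -5/8 + (-1*(-1)*3*5)/8 = -5/8 + (3*5)/8 = -5/8 + (⅛)*15 = -5/8 + 15/8 = 5/4)
31116 + y(z(8), 121) = 31116 + 5/4 = 124469/4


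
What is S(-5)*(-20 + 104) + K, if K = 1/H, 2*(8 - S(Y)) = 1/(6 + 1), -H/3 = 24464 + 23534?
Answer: 95900003/143994 ≈ 666.00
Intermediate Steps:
H = -143994 (H = -3*(24464 + 23534) = -3*47998 = -143994)
S(Y) = 111/14 (S(Y) = 8 - 1/(2*(6 + 1)) = 8 - ½/7 = 8 - ½*⅐ = 8 - 1/14 = 111/14)
K = -1/143994 (K = 1/(-143994) = -1/143994 ≈ -6.9447e-6)
S(-5)*(-20 + 104) + K = 111*(-20 + 104)/14 - 1/143994 = (111/14)*84 - 1/143994 = 666 - 1/143994 = 95900003/143994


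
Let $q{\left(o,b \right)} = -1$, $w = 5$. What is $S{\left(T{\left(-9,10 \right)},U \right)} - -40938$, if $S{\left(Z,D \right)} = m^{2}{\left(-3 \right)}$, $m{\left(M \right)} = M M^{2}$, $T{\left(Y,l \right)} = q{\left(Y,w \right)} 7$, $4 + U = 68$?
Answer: $41667$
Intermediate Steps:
$U = 64$ ($U = -4 + 68 = 64$)
$T{\left(Y,l \right)} = -7$ ($T{\left(Y,l \right)} = \left(-1\right) 7 = -7$)
$m{\left(M \right)} = M^{3}$
$S{\left(Z,D \right)} = 729$ ($S{\left(Z,D \right)} = \left(\left(-3\right)^{3}\right)^{2} = \left(-27\right)^{2} = 729$)
$S{\left(T{\left(-9,10 \right)},U \right)} - -40938 = 729 - -40938 = 729 + 40938 = 41667$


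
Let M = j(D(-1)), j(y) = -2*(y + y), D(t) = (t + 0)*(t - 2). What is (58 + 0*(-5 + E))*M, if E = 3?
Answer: -696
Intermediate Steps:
D(t) = t*(-2 + t)
j(y) = -4*y
M = -12 (M = -(-4)*(-2 - 1) = -(-4)*(-3) = -4*3 = -12)
(58 + 0*(-5 + E))*M = (58 + 0*(-5 + 3))*(-12) = (58 + 0*(-2))*(-12) = (58 + 0)*(-12) = 58*(-12) = -696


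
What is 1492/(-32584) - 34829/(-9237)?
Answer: 280271633/75244602 ≈ 3.7248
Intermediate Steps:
1492/(-32584) - 34829/(-9237) = 1492*(-1/32584) - 34829*(-1/9237) = -373/8146 + 34829/9237 = 280271633/75244602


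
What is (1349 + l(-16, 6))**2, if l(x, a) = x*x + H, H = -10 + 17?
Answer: 2598544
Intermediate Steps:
H = 7
l(x, a) = 7 + x**2 (l(x, a) = x*x + 7 = x**2 + 7 = 7 + x**2)
(1349 + l(-16, 6))**2 = (1349 + (7 + (-16)**2))**2 = (1349 + (7 + 256))**2 = (1349 + 263)**2 = 1612**2 = 2598544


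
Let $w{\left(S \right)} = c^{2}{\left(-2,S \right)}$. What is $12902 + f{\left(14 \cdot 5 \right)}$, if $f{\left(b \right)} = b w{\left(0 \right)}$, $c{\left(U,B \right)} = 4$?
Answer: $14022$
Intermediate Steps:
$w{\left(S \right)} = 16$ ($w{\left(S \right)} = 4^{2} = 16$)
$f{\left(b \right)} = 16 b$ ($f{\left(b \right)} = b 16 = 16 b$)
$12902 + f{\left(14 \cdot 5 \right)} = 12902 + 16 \cdot 14 \cdot 5 = 12902 + 16 \cdot 70 = 12902 + 1120 = 14022$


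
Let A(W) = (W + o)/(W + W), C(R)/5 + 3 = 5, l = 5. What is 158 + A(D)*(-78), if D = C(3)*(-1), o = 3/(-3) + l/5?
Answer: 119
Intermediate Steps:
C(R) = 10 (C(R) = -15 + 5*5 = -15 + 25 = 10)
o = 0 (o = 3/(-3) + 5/5 = 3*(-⅓) + 5*(⅕) = -1 + 1 = 0)
D = -10 (D = 10*(-1) = -10)
A(W) = ½ (A(W) = (W + 0)/(W + W) = W/((2*W)) = W*(1/(2*W)) = ½)
158 + A(D)*(-78) = 158 + (½)*(-78) = 158 - 39 = 119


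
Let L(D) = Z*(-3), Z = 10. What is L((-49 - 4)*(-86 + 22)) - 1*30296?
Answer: -30326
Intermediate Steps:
L(D) = -30 (L(D) = 10*(-3) = -30)
L((-49 - 4)*(-86 + 22)) - 1*30296 = -30 - 1*30296 = -30 - 30296 = -30326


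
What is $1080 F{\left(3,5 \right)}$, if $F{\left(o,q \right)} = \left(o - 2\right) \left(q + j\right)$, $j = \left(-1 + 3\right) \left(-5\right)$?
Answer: $-5400$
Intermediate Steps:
$j = -10$ ($j = 2 \left(-5\right) = -10$)
$F{\left(o,q \right)} = \left(-10 + q\right) \left(-2 + o\right)$ ($F{\left(o,q \right)} = \left(o - 2\right) \left(q - 10\right) = \left(-2 + o\right) \left(-10 + q\right) = \left(-10 + q\right) \left(-2 + o\right)$)
$1080 F{\left(3,5 \right)} = 1080 \left(20 - 30 - 10 + 3 \cdot 5\right) = 1080 \left(20 - 30 - 10 + 15\right) = 1080 \left(-5\right) = -5400$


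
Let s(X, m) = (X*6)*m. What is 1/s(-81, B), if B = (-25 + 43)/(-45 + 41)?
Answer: 1/2187 ≈ 0.00045725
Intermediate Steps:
B = -9/2 (B = 18/(-4) = 18*(-¼) = -9/2 ≈ -4.5000)
s(X, m) = 6*X*m (s(X, m) = (6*X)*m = 6*X*m)
1/s(-81, B) = 1/(6*(-81)*(-9/2)) = 1/2187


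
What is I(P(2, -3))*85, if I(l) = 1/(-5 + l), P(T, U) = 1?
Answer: -85/4 ≈ -21.250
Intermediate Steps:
I(P(2, -3))*85 = 85/(-5 + 1) = 85/(-4) = -¼*85 = -85/4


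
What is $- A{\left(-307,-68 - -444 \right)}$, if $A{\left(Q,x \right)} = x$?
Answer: $-376$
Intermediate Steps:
$- A{\left(-307,-68 - -444 \right)} = - (-68 - -444) = - (-68 + 444) = \left(-1\right) 376 = -376$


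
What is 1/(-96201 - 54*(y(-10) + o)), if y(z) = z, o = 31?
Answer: -1/97335 ≈ -1.0274e-5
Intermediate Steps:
1/(-96201 - 54*(y(-10) + o)) = 1/(-96201 - 54*(-10 + 31)) = 1/(-96201 - 54*21) = 1/(-96201 - 1134) = 1/(-97335) = -1/97335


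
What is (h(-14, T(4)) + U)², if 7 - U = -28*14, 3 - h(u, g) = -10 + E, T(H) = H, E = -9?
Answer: 177241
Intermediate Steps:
h(u, g) = 22 (h(u, g) = 3 - (-10 - 9) = 3 - 1*(-19) = 3 + 19 = 22)
U = 399 (U = 7 - (-28)*14 = 7 - 1*(-392) = 7 + 392 = 399)
(h(-14, T(4)) + U)² = (22 + 399)² = 421² = 177241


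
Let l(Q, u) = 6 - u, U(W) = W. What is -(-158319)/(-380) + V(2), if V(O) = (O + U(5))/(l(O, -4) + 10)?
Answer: -79093/190 ≈ -416.28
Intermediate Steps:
V(O) = ¼ + O/20 (V(O) = (O + 5)/((6 - 1*(-4)) + 10) = (5 + O)/((6 + 4) + 10) = (5 + O)/(10 + 10) = (5 + O)/20 = (5 + O)*(1/20) = ¼ + O/20)
-(-158319)/(-380) + V(2) = -(-158319)/(-380) + (¼ + (1/20)*2) = -(-158319)*(-1)/380 + (¼ + ⅒) = -441*359/380 + 7/20 = -158319/380 + 7/20 = -79093/190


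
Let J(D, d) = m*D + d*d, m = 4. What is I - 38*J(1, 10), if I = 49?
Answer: -3903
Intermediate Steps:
J(D, d) = d² + 4*D (J(D, d) = 4*D + d*d = 4*D + d² = d² + 4*D)
I - 38*J(1, 10) = 49 - 38*(10² + 4*1) = 49 - 38*(100 + 4) = 49 - 38*104 = 49 - 3952 = -3903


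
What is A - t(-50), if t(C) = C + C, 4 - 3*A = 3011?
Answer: -2707/3 ≈ -902.33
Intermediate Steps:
A = -3007/3 (A = 4/3 - ⅓*3011 = 4/3 - 3011/3 = -3007/3 ≈ -1002.3)
t(C) = 2*C
A - t(-50) = -3007/3 - 2*(-50) = -3007/3 - 1*(-100) = -3007/3 + 100 = -2707/3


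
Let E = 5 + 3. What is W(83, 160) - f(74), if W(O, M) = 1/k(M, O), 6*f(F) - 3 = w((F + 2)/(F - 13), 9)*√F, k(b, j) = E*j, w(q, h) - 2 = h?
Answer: -331/664 - 11*√74/6 ≈ -16.269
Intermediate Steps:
E = 8
w(q, h) = 2 + h
k(b, j) = 8*j
f(F) = ½ + 11*√F/6 (f(F) = ½ + ((2 + 9)*√F)/6 = ½ + (11*√F)/6 = ½ + 11*√F/6)
W(O, M) = 1/(8*O)
W(83, 160) - f(74) = (⅛)/83 - (½ + 11*√74/6) = (⅛)*(1/83) + (-½ - 11*√74/6) = 1/664 + (-½ - 11*√74/6) = -331/664 - 11*√74/6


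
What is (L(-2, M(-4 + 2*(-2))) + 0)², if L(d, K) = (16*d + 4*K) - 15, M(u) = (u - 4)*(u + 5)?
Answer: 9409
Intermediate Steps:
M(u) = (-4 + u)*(5 + u)
L(d, K) = -15 + 4*K + 16*d (L(d, K) = (4*K + 16*d) - 15 = -15 + 4*K + 16*d)
(L(-2, M(-4 + 2*(-2))) + 0)² = ((-15 + 4*(-20 + (-4 + 2*(-2)) + (-4 + 2*(-2))²) + 16*(-2)) + 0)² = ((-15 + 4*(-20 + (-4 - 4) + (-4 - 4)²) - 32) + 0)² = ((-15 + 4*(-20 - 8 + (-8)²) - 32) + 0)² = ((-15 + 4*(-20 - 8 + 64) - 32) + 0)² = ((-15 + 4*36 - 32) + 0)² = ((-15 + 144 - 32) + 0)² = (97 + 0)² = 97² = 9409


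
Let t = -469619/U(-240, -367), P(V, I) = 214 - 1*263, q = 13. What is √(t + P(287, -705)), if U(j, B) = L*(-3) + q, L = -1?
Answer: 3*I*√52267/4 ≈ 171.46*I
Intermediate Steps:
P(V, I) = -49 (P(V, I) = 214 - 263 = -49)
U(j, B) = 16 (U(j, B) = -1*(-3) + 13 = 3 + 13 = 16)
t = -469619/16 ≈ -29351.
√(t + P(287, -705)) = √(-469619/16 - 49) = √(-470403/16) = 3*I*√52267/4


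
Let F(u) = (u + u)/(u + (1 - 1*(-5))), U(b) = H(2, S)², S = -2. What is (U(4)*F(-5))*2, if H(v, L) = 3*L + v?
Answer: -320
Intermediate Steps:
H(v, L) = v + 3*L
U(b) = 16 (U(b) = (2 + 3*(-2))² = (2 - 6)² = (-4)² = 16)
F(u) = 2*u/(6 + u) (F(u) = (2*u)/(u + (1 + 5)) = (2*u)/(u + 6) = (2*u)/(6 + u) = 2*u/(6 + u))
(U(4)*F(-5))*2 = (16*(2*(-5)/(6 - 5)))*2 = (16*(2*(-5)/1))*2 = (16*(2*(-5)*1))*2 = (16*(-10))*2 = -160*2 = -320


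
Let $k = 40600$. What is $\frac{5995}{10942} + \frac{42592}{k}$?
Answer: $\frac{88679833}{55530650} \approx 1.597$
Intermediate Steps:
$\frac{5995}{10942} + \frac{42592}{k} = \frac{5995}{10942} + \frac{42592}{40600} = 5995 \cdot \frac{1}{10942} + 42592 \cdot \frac{1}{40600} = \frac{5995}{10942} + \frac{5324}{5075} = \frac{88679833}{55530650}$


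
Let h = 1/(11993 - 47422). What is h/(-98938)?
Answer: 1/3505274402 ≈ 2.8528e-10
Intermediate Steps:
h = -1/35429 (h = 1/(-35429) = -1/35429 ≈ -2.8225e-5)
h/(-98938) = -1/35429/(-98938) = -1/35429*(-1/98938) = 1/3505274402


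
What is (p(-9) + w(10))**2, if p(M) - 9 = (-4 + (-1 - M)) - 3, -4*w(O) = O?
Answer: 225/4 ≈ 56.250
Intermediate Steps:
w(O) = -O/4
p(M) = 1 - M (p(M) = 9 + ((-4 + (-1 - M)) - 3) = 9 + ((-5 - M) - 3) = 9 + (-8 - M) = 1 - M)
(p(-9) + w(10))**2 = ((1 - 1*(-9)) - 1/4*10)**2 = ((1 + 9) - 5/2)**2 = (10 - 5/2)**2 = (15/2)**2 = 225/4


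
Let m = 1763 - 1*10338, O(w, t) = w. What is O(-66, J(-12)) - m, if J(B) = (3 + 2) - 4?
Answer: 8509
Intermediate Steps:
J(B) = 1 (J(B) = 5 - 4 = 1)
m = -8575 (m = 1763 - 10338 = -8575)
O(-66, J(-12)) - m = -66 - 1*(-8575) = -66 + 8575 = 8509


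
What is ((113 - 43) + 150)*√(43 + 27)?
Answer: 220*√70 ≈ 1840.7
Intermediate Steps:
((113 - 43) + 150)*√(43 + 27) = (70 + 150)*√70 = 220*√70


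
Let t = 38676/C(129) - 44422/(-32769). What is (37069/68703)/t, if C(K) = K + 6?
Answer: 2024523435/1080054259682 ≈ 0.0018745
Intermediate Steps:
C(K) = 6 + K
t = 47161882/163845 (t = 38676/(6 + 129) - 44422/(-32769) = 38676/135 - 44422*(-1/32769) = 38676*(1/135) + 44422/32769 = 12892/45 + 44422/32769 = 47161882/163845 ≈ 287.84)
(37069/68703)/t = (37069/68703)/(47161882/163845) = (37069*(1/68703))*(163845/47161882) = (37069/68703)*(163845/47161882) = 2024523435/1080054259682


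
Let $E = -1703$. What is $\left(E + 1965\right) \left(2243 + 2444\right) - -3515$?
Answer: $1231509$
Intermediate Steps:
$\left(E + 1965\right) \left(2243 + 2444\right) - -3515 = \left(-1703 + 1965\right) \left(2243 + 2444\right) - -3515 = 262 \cdot 4687 + 3515 = 1227994 + 3515 = 1231509$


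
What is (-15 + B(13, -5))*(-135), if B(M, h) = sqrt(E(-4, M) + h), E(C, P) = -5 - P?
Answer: 2025 - 135*I*sqrt(23) ≈ 2025.0 - 647.44*I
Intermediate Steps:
B(M, h) = sqrt(-5 + h - M) (B(M, h) = sqrt((-5 - M) + h) = sqrt(-5 + h - M))
(-15 + B(13, -5))*(-135) = (-15 + sqrt(-5 - 5 - 1*13))*(-135) = (-15 + sqrt(-5 - 5 - 13))*(-135) = (-15 + sqrt(-23))*(-135) = (-15 + I*sqrt(23))*(-135) = 2025 - 135*I*sqrt(23)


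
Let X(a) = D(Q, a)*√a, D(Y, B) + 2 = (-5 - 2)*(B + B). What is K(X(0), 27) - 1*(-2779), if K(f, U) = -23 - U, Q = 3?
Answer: 2729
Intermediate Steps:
D(Y, B) = -2 - 14*B (D(Y, B) = -2 + (-5 - 2)*(B + B) = -2 - 14*B)
X(a) = √a*(-2 - 14*a) (X(a) = (-2 - 14*a)*√a = √a*(-2 - 14*a))
K(X(0), 27) - 1*(-2779) = (-23 - 1*27) - 1*(-2779) = (-23 - 27) + 2779 = -50 + 2779 = 2729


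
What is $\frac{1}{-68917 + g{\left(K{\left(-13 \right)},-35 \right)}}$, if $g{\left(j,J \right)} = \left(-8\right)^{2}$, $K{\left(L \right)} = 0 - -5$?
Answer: $- \frac{1}{68853} \approx -1.4524 \cdot 10^{-5}$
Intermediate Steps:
$K{\left(L \right)} = 5$ ($K{\left(L \right)} = 0 + 5 = 5$)
$g{\left(j,J \right)} = 64$
$\frac{1}{-68917 + g{\left(K{\left(-13 \right)},-35 \right)}} = \frac{1}{-68917 + 64} = \frac{1}{-68853} = - \frac{1}{68853}$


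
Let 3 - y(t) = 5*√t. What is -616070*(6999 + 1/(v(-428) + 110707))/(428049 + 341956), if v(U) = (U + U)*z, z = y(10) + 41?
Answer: -4443037564232783516/793427912841849 + 527355920*√10/793427912841849 ≈ -5599.8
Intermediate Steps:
y(t) = 3 - 5*√t
z = 44 - 5*√10 (z = (3 - 5*√10) + 41 = 44 - 5*√10 ≈ 28.189)
v(U) = 2*U*(44 - 5*√10) (v(U) = (U + U)*(44 - 5*√10) = (2*U)*(44 - 5*√10) = 2*U*(44 - 5*√10))
-616070*(6999 + 1/(v(-428) + 110707))/(428049 + 341956) = -616070*(6999 + 1/(2*(-428)*(44 - 5*√10) + 110707))/(428049 + 341956) = -(862374786/154001 + 123214/(154001*((-37664 + 4280*√10) + 110707))) = -(862374786/154001 + 123214/(154001*(73043 + 4280*√10))) = -616070*(6999/770005 + 1/(770005*(73043 + 4280*√10))) = -862374786/154001 - 123214/(154001*(73043 + 4280*√10))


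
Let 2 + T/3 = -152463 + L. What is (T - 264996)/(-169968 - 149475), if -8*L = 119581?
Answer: 2045957/851848 ≈ 2.4018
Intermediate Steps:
L = -119581/8 (L = -⅛*119581 = -119581/8 ≈ -14948.)
T = -4017903/8 (T = -6 + 3*(-152463 - 119581/8) = -6 + 3*(-1339285/8) = -6 - 4017855/8 = -4017903/8 ≈ -5.0224e+5)
(T - 264996)/(-169968 - 149475) = (-4017903/8 - 264996)/(-169968 - 149475) = -6137871/8/(-319443) = -6137871/8*(-1/319443) = 2045957/851848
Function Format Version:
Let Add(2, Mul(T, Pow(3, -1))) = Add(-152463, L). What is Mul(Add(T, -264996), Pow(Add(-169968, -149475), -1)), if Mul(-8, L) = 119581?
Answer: Rational(2045957, 851848) ≈ 2.4018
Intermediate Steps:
L = Rational(-119581, 8) (L = Mul(Rational(-1, 8), 119581) = Rational(-119581, 8) ≈ -14948.)
T = Rational(-4017903, 8) (T = Add(-6, Mul(3, Add(-152463, Rational(-119581, 8)))) = Add(-6, Mul(3, Rational(-1339285, 8))) = Add(-6, Rational(-4017855, 8)) = Rational(-4017903, 8) ≈ -5.0224e+5)
Mul(Add(T, -264996), Pow(Add(-169968, -149475), -1)) = Mul(Add(Rational(-4017903, 8), -264996), Pow(Add(-169968, -149475), -1)) = Mul(Rational(-6137871, 8), Pow(-319443, -1)) = Mul(Rational(-6137871, 8), Rational(-1, 319443)) = Rational(2045957, 851848)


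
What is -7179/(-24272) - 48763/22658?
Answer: -510456877/274977488 ≈ -1.8564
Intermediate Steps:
-7179/(-24272) - 48763/22658 = -7179*(-1/24272) - 48763*1/22658 = 7179/24272 - 48763/22658 = -510456877/274977488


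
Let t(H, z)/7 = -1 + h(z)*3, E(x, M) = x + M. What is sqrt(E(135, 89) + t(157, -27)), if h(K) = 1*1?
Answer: sqrt(238) ≈ 15.427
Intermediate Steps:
h(K) = 1
E(x, M) = M + x
t(H, z) = 14 (t(H, z) = 7*(-1 + 1*3) = 7*(-1 + 3) = 7*2 = 14)
sqrt(E(135, 89) + t(157, -27)) = sqrt((89 + 135) + 14) = sqrt(224 + 14) = sqrt(238)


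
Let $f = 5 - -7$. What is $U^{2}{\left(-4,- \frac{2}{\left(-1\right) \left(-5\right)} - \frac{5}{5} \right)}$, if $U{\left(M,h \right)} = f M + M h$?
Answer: $\frac{44944}{25} \approx 1797.8$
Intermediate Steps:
$f = 12$ ($f = 5 + 7 = 12$)
$U{\left(M,h \right)} = 12 M + M h$
$U^{2}{\left(-4,- \frac{2}{\left(-1\right) \left(-5\right)} - \frac{5}{5} \right)} = \left(- 4 \left(12 - \left(1 + \frac{2}{5}\right)\right)\right)^{2} = \left(- 4 \left(12 - \frac{7}{5}\right)\right)^{2} = \left(\left(-4\right) \frac{53}{5}\right)^{2} = \left(- \frac{212}{5}\right)^{2} = \frac{44944}{25}$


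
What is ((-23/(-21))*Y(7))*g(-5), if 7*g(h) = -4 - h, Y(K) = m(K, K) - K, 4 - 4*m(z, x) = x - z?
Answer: -46/49 ≈ -0.93878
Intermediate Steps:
m(z, x) = 1 - x/4 + z/4 (m(z, x) = 1 - (x - z)/4 = 1 + (-x/4 + z/4) = 1 - x/4 + z/4)
Y(K) = 1 - K (Y(K) = (1 - K/4 + K/4) - K = 1 - K)
g(h) = -4/7 - h/7 (g(h) = (-4 - h)/7 = -4/7 - h/7)
((-23/(-21))*Y(7))*g(-5) = ((-23/(-21))*(1 - 1*7))*(-4/7 - ⅐*(-5)) = ((-23*(-1/21))*(1 - 7))*(-4/7 + 5/7) = ((23/21)*(-6))*(⅐) = -46/7*⅐ = -46/49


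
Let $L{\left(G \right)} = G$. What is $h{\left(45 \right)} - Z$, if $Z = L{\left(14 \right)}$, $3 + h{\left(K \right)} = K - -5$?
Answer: $33$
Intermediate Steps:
$h{\left(K \right)} = 2 + K$ ($h{\left(K \right)} = -3 + \left(K - -5\right) = -3 + \left(K + 5\right) = -3 + \left(5 + K\right) = 2 + K$)
$Z = 14$
$h{\left(45 \right)} - Z = \left(2 + 45\right) - 14 = 47 - 14 = 33$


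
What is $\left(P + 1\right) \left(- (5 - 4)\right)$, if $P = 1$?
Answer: $-2$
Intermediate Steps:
$\left(P + 1\right) \left(- (5 - 4)\right) = \left(1 + 1\right) \left(- (5 - 4)\right) = 2 \left(\left(-1\right) 1\right) = 2 \left(-1\right) = -2$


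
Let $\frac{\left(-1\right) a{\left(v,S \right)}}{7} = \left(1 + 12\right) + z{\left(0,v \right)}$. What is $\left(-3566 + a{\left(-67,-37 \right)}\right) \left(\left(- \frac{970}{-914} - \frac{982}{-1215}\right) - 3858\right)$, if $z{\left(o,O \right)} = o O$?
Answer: $\frac{2610044468279}{185085} \approx 1.4102 \cdot 10^{7}$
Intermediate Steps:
$z{\left(o,O \right)} = O o$
$a{\left(v,S \right)} = -91$ ($a{\left(v,S \right)} = - 7 \left(\left(1 + 12\right) + v 0\right) = - 7 \left(13 + 0\right) = \left(-7\right) 13 = -91$)
$\left(-3566 + a{\left(-67,-37 \right)}\right) \left(\left(- \frac{970}{-914} - \frac{982}{-1215}\right) - 3858\right) = \left(-3566 - 91\right) \left(\left(- \frac{970}{-914} - \frac{982}{-1215}\right) - 3858\right) = - 3657 \left(\left(\left(-970\right) \left(- \frac{1}{914}\right) - - \frac{982}{1215}\right) - 3858\right) = - 3657 \left(\left(\frac{485}{457} + \frac{982}{1215}\right) - 3858\right) = - 3657 \left(\frac{1038049}{555255} - 3858\right) = \left(-3657\right) \left(- \frac{2141135741}{555255}\right) = \frac{2610044468279}{185085}$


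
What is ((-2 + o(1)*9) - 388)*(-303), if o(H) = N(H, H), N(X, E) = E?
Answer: 115443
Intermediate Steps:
o(H) = H
((-2 + o(1)*9) - 388)*(-303) = ((-2 + 1*9) - 388)*(-303) = ((-2 + 9) - 388)*(-303) = (7 - 388)*(-303) = -381*(-303) = 115443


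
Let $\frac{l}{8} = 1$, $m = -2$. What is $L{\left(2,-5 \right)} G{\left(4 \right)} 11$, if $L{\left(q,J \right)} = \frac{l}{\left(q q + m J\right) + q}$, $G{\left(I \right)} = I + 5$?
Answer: $\frac{99}{2} \approx 49.5$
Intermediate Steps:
$l = 8$ ($l = 8 \cdot 1 = 8$)
$G{\left(I \right)} = 5 + I$
$L{\left(q,J \right)} = \frac{8}{q + q^{2} - 2 J}$ ($L{\left(q,J \right)} = \frac{8}{\left(q q - 2 J\right) + q} = \frac{8}{\left(q^{2} - 2 J\right) + q} = \frac{8}{q + q^{2} - 2 J}$)
$L{\left(2,-5 \right)} G{\left(4 \right)} 11 = \frac{8}{2 + 2^{2} - -10} \left(5 + 4\right) 11 = \frac{8}{2 + 4 + 10} \cdot 9 \cdot 11 = \frac{8}{16} \cdot 9 \cdot 11 = 8 \cdot \frac{1}{16} \cdot 9 \cdot 11 = \frac{1}{2} \cdot 9 \cdot 11 = \frac{9}{2} \cdot 11 = \frac{99}{2}$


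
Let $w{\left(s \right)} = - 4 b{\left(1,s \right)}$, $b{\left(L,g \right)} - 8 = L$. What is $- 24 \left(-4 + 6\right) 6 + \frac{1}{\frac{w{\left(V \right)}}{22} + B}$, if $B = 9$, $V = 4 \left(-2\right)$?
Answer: $- \frac{23317}{81} \approx -287.86$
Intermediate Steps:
$b{\left(L,g \right)} = 8 + L$
$V = -8$
$w{\left(s \right)} = -36$ ($w{\left(s \right)} = - 4 \left(8 + 1\right) = \left(-4\right) 9 = -36$)
$- 24 \left(-4 + 6\right) 6 + \frac{1}{\frac{w{\left(V \right)}}{22} + B} = - 24 \left(-4 + 6\right) 6 + \frac{1}{- \frac{36}{22} + 9} = - 24 \cdot 2 \cdot 6 + \frac{1}{\left(-36\right) \frac{1}{22} + 9} = \left(-24\right) 12 + \frac{1}{- \frac{18}{11} + 9} = -288 + \frac{1}{\frac{81}{11}} = -288 + \frac{11}{81} = - \frac{23317}{81}$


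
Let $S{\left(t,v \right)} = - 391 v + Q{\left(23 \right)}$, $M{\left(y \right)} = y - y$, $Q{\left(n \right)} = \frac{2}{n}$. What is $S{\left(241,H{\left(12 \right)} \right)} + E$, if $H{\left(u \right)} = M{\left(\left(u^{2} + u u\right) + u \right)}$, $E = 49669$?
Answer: $\frac{1142389}{23} \approx 49669.0$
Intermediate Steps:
$M{\left(y \right)} = 0$
$H{\left(u \right)} = 0$
$S{\left(t,v \right)} = \frac{2}{23} - 391 v$ ($S{\left(t,v \right)} = - 391 v + \frac{2}{23} = \frac{2}{23} - 391 v$)
$S{\left(241,H{\left(12 \right)} \right)} + E = \left(\frac{2}{23} - 0\right) + 49669 = \left(\frac{2}{23} + 0\right) + 49669 = \frac{2}{23} + 49669 = \frac{1142389}{23}$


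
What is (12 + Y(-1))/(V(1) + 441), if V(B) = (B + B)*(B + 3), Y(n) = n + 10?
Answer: 21/449 ≈ 0.046771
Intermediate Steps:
Y(n) = 10 + n
V(B) = 2*B*(3 + B) (V(B) = (2*B)*(3 + B) = 2*B*(3 + B))
(12 + Y(-1))/(V(1) + 441) = (12 + (10 - 1))/(2*1*(3 + 1) + 441) = (12 + 9)/(2*1*4 + 441) = 21/(8 + 441) = 21/449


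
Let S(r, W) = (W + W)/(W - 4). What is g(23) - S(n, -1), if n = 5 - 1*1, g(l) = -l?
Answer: -117/5 ≈ -23.400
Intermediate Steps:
n = 4 (n = 5 - 1 = 4)
S(r, W) = 2*W/(-4 + W) (S(r, W) = (2*W)/(-4 + W) = 2*W/(-4 + W))
g(23) - S(n, -1) = -1*23 - 2*(-1)/(-4 - 1) = -23 - 2*(-1)/(-5) = -23 - 2*(-1)*(-1)/5 = -23 - 1*⅖ = -23 - ⅖ = -117/5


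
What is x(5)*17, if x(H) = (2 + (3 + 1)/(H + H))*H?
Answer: 204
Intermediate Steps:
x(H) = H*(2 + 2/H) (x(H) = (2 + 4/((2*H)))*H = (2 + 4*(1/(2*H)))*H = (2 + 2/H)*H = H*(2 + 2/H))
x(5)*17 = (2 + 2*5)*17 = (2 + 10)*17 = 12*17 = 204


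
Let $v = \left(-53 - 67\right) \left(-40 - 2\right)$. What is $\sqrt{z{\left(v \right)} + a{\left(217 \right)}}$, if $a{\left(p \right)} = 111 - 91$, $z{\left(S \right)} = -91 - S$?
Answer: $i \sqrt{5111} \approx 71.491 i$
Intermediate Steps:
$v = 5040$ ($v = \left(-120\right) \left(-42\right) = 5040$)
$a{\left(p \right)} = 20$ ($a{\left(p \right)} = 111 - 91 = 20$)
$\sqrt{z{\left(v \right)} + a{\left(217 \right)}} = \sqrt{\left(-91 - 5040\right) + 20} = \sqrt{-5131 + 20} = \sqrt{-5111} = i \sqrt{5111}$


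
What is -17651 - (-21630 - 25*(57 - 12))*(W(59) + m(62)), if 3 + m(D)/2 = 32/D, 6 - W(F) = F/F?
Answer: -524426/31 ≈ -16917.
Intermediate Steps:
W(F) = 5 (W(F) = 6 - F/F = 6 - 1*1 = 6 - 1 = 5)
m(D) = -6 + 64/D (m(D) = -6 + 2*(32/D) = -6 + 64/D)
-17651 - (-21630 - 25*(57 - 12))*(W(59) + m(62)) = -17651 - (-21630 - 25*(57 - 12))*(5 + (-6 + 64/62)) = -17651 - (-21630 - 25*45)*(5 + (-6 + 64*(1/62))) = -17651 - (-21630 - 1125)*(5 + (-6 + 32/31)) = -17651 - (-22755)*(5 - 154/31) = -17651 - (-22755)/31 = -17651 - 1*(-22755/31) = -17651 + 22755/31 = -524426/31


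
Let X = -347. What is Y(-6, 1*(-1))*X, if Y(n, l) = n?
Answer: 2082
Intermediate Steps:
Y(-6, 1*(-1))*X = -6*(-347) = 2082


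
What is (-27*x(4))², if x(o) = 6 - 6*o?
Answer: 236196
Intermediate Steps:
x(o) = 6 - 6*o
(-27*x(4))² = (-27*(6 - 6*4))² = (-27*(6 - 24))² = (-27*(-18))² = 486² = 236196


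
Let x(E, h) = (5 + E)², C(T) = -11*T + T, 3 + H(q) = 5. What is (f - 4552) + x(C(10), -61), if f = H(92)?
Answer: 4475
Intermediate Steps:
H(q) = 2 (H(q) = -3 + 5 = 2)
C(T) = -10*T
f = 2
(f - 4552) + x(C(10), -61) = (2 - 4552) + (5 - 10*10)² = -4550 + (5 - 100)² = -4550 + (-95)² = -4550 + 9025 = 4475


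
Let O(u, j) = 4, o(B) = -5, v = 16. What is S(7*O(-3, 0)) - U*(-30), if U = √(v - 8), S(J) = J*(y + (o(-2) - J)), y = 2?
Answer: -868 + 60*√2 ≈ -783.15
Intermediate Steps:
S(J) = J*(-3 - J) (S(J) = J*(2 + (-5 - J)) = J*(-3 - J))
U = 2*√2 (U = √(16 - 8) = √8 = 2*√2 ≈ 2.8284)
S(7*O(-3, 0)) - U*(-30) = -7*4*(3 + 7*4) - 2*√2*(-30) = -1*28*(3 + 28) - (-60)*√2 = -1*28*31 + 60*√2 = -868 + 60*√2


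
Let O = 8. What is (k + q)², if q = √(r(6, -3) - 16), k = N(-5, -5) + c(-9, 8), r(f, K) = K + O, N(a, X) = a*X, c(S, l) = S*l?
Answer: (47 - I*√11)² ≈ 2198.0 - 311.76*I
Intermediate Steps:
N(a, X) = X*a
r(f, K) = 8 + K (r(f, K) = K + 8 = 8 + K)
k = -47 (k = -5*(-5) - 9*8 = 25 - 72 = -47)
q = I*√11 (q = √((8 - 3) - 16) = √(5 - 16) = √(-11) = I*√11 ≈ 3.3166*I)
(k + q)² = (-47 + I*√11)²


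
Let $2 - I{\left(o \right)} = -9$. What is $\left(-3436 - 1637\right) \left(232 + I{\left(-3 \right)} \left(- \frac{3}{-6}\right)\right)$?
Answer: $- \frac{2409675}{2} \approx -1.2048 \cdot 10^{6}$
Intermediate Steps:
$I{\left(o \right)} = 11$ ($I{\left(o \right)} = 2 - -9 = 2 + 9 = 11$)
$\left(-3436 - 1637\right) \left(232 + I{\left(-3 \right)} \left(- \frac{3}{-6}\right)\right) = \left(-3436 - 1637\right) \left(232 + 11 \left(- \frac{3}{-6}\right)\right) = - 5073 \left(232 + 11 \left(\left(-3\right) \left(- \frac{1}{6}\right)\right)\right) = - 5073 \left(232 + 11 \cdot \frac{1}{2}\right) = - 5073 \left(232 + \frac{11}{2}\right) = \left(-5073\right) \frac{475}{2} = - \frac{2409675}{2}$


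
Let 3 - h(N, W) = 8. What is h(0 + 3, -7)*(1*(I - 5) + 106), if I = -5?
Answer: -480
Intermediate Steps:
h(N, W) = -5 (h(N, W) = 3 - 1*8 = 3 - 8 = -5)
h(0 + 3, -7)*(1*(I - 5) + 106) = -5*(1*(-5 - 5) + 106) = -5*(1*(-10) + 106) = -5*(-10 + 106) = -5*96 = -480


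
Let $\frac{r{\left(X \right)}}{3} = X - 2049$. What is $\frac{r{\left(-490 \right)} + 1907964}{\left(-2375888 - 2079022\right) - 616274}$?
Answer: $- \frac{1900347}{5071184} \approx -0.37473$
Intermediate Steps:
$r{\left(X \right)} = -6147 + 3 X$ ($r{\left(X \right)} = 3 \left(X - 2049\right) = 3 \left(-2049 + X\right) = -6147 + 3 X$)
$\frac{r{\left(-490 \right)} + 1907964}{\left(-2375888 - 2079022\right) - 616274} = \frac{\left(-6147 + 3 \left(-490\right)\right) + 1907964}{\left(-2375888 - 2079022\right) - 616274} = \frac{\left(-6147 - 1470\right) + 1907964}{-4454910 - 616274} = \frac{-7617 + 1907964}{-5071184} = 1900347 \left(- \frac{1}{5071184}\right) = - \frac{1900347}{5071184}$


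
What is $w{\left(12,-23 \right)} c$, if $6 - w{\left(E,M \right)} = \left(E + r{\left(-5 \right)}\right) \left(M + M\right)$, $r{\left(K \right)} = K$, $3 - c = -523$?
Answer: $172528$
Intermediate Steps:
$c = 526$ ($c = 3 - -523 = 3 + 523 = 526$)
$w{\left(E,M \right)} = 6 - 2 M \left(-5 + E\right)$ ($w{\left(E,M \right)} = 6 - \left(E - 5\right) \left(M + M\right) = 6 - \left(-5 + E\right) 2 M = 6 - 2 M \left(-5 + E\right)$)
$w{\left(12,-23 \right)} c = \left(6 + 10 \left(-23\right) - 24 \left(-23\right)\right) 526 = \left(6 - 230 + 552\right) 526 = 328 \cdot 526 = 172528$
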